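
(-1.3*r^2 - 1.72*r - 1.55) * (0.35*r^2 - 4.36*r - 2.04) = -0.455*r^4 + 5.066*r^3 + 9.6087*r^2 + 10.2668*r + 3.162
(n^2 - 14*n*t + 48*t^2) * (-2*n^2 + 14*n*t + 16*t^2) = -2*n^4 + 42*n^3*t - 276*n^2*t^2 + 448*n*t^3 + 768*t^4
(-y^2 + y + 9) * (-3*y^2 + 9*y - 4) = 3*y^4 - 12*y^3 - 14*y^2 + 77*y - 36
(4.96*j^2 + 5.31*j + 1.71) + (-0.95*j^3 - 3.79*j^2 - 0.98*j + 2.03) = -0.95*j^3 + 1.17*j^2 + 4.33*j + 3.74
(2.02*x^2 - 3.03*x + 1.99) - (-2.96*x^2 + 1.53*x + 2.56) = 4.98*x^2 - 4.56*x - 0.57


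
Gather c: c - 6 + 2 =c - 4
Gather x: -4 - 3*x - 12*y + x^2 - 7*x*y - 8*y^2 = x^2 + x*(-7*y - 3) - 8*y^2 - 12*y - 4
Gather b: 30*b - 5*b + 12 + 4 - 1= 25*b + 15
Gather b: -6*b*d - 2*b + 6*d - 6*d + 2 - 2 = b*(-6*d - 2)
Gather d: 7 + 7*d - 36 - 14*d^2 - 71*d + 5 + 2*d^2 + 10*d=-12*d^2 - 54*d - 24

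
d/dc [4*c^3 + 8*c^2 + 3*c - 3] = 12*c^2 + 16*c + 3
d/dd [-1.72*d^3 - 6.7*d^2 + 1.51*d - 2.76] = -5.16*d^2 - 13.4*d + 1.51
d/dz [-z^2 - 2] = -2*z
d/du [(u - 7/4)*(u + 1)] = 2*u - 3/4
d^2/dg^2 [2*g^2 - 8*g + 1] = 4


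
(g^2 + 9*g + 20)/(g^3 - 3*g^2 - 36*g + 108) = (g^2 + 9*g + 20)/(g^3 - 3*g^2 - 36*g + 108)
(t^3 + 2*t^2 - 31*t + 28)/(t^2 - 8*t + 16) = (t^2 + 6*t - 7)/(t - 4)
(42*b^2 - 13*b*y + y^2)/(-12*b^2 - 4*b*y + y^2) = (-7*b + y)/(2*b + y)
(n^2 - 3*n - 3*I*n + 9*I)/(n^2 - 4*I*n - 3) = (n - 3)/(n - I)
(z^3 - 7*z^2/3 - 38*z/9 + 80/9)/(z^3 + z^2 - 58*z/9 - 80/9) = (3*z - 5)/(3*z + 5)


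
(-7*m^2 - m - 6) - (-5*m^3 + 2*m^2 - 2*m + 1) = 5*m^3 - 9*m^2 + m - 7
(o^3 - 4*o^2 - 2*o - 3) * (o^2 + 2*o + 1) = o^5 - 2*o^4 - 9*o^3 - 11*o^2 - 8*o - 3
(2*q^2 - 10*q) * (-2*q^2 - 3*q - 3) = -4*q^4 + 14*q^3 + 24*q^2 + 30*q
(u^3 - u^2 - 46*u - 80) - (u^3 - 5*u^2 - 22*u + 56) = 4*u^2 - 24*u - 136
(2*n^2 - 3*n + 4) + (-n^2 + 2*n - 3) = n^2 - n + 1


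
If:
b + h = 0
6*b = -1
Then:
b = -1/6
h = 1/6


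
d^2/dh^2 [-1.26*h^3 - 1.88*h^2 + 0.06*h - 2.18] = -7.56*h - 3.76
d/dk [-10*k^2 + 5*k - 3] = 5 - 20*k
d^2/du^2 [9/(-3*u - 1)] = -162/(3*u + 1)^3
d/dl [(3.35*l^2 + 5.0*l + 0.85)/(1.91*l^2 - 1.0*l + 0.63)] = (-12.9*l^2 + 0.974*l + 4.0)/(3.6481*l^4 - 3.82*l^3 + 3.4066*l^2 - 1.26*l + 0.3969)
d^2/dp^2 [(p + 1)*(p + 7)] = 2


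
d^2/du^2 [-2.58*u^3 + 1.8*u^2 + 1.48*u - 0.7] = 3.6 - 15.48*u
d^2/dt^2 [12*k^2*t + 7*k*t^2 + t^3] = 14*k + 6*t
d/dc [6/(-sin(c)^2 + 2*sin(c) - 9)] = 12*(sin(c) - 1)*cos(c)/(sin(c)^2 - 2*sin(c) + 9)^2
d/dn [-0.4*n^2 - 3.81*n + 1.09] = -0.8*n - 3.81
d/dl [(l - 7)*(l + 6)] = 2*l - 1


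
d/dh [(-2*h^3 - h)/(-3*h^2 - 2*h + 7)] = (6*h^4 + 8*h^3 - 45*h^2 - 7)/(9*h^4 + 12*h^3 - 38*h^2 - 28*h + 49)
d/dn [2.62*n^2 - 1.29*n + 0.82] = 5.24*n - 1.29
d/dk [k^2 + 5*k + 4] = 2*k + 5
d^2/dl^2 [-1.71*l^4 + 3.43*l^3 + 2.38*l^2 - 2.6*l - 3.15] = -20.52*l^2 + 20.58*l + 4.76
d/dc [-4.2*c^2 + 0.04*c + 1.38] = 0.04 - 8.4*c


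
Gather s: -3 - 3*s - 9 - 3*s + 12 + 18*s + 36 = 12*s + 36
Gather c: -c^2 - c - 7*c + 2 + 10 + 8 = -c^2 - 8*c + 20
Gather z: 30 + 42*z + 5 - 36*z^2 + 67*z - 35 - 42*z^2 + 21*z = -78*z^2 + 130*z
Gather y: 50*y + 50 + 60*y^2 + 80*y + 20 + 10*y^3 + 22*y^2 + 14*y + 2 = 10*y^3 + 82*y^2 + 144*y + 72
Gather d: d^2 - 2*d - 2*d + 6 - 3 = d^2 - 4*d + 3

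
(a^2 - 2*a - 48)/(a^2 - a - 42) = (a - 8)/(a - 7)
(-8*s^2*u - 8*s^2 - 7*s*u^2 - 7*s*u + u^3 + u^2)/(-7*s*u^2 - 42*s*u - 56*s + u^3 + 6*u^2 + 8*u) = (8*s^2*u + 8*s^2 + 7*s*u^2 + 7*s*u - u^3 - u^2)/(7*s*u^2 + 42*s*u + 56*s - u^3 - 6*u^2 - 8*u)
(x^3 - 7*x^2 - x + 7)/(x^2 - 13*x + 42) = (x^2 - 1)/(x - 6)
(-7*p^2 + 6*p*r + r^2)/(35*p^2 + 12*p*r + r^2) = (-p + r)/(5*p + r)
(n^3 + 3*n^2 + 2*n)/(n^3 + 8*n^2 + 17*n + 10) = n/(n + 5)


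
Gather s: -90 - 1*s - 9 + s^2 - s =s^2 - 2*s - 99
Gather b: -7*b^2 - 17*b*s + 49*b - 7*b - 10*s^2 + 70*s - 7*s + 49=-7*b^2 + b*(42 - 17*s) - 10*s^2 + 63*s + 49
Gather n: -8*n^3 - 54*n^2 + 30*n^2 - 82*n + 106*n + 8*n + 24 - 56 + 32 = -8*n^3 - 24*n^2 + 32*n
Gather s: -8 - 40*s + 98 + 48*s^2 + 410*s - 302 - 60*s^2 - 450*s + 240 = -12*s^2 - 80*s + 28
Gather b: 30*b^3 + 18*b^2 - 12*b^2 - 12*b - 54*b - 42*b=30*b^3 + 6*b^2 - 108*b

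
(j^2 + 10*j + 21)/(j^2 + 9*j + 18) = (j + 7)/(j + 6)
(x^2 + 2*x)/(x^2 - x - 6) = x/(x - 3)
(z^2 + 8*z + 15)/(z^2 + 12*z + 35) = (z + 3)/(z + 7)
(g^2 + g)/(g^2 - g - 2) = g/(g - 2)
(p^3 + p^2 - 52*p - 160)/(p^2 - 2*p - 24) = (p^2 - 3*p - 40)/(p - 6)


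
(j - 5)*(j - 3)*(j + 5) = j^3 - 3*j^2 - 25*j + 75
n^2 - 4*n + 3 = (n - 3)*(n - 1)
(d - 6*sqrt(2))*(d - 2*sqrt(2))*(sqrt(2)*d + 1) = sqrt(2)*d^3 - 15*d^2 + 16*sqrt(2)*d + 24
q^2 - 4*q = q*(q - 4)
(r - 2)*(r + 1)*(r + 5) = r^3 + 4*r^2 - 7*r - 10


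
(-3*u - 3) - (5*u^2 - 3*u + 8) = -5*u^2 - 11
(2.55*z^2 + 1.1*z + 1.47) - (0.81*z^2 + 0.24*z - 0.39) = 1.74*z^2 + 0.86*z + 1.86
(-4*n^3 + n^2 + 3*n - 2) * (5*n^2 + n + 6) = -20*n^5 + n^4 - 8*n^3 - n^2 + 16*n - 12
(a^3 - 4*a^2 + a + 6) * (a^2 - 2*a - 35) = a^5 - 6*a^4 - 26*a^3 + 144*a^2 - 47*a - 210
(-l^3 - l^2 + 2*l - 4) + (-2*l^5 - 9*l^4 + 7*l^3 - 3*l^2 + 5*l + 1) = -2*l^5 - 9*l^4 + 6*l^3 - 4*l^2 + 7*l - 3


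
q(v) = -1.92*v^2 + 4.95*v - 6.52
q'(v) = 4.95 - 3.84*v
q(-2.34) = -28.62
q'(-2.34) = 13.94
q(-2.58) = -32.07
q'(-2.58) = 14.86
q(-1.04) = -13.74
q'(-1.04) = 8.94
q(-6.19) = -110.73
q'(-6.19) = 28.72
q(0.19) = -5.65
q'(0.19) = 4.22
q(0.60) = -4.24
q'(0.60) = 2.65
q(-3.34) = -44.47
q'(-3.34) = 17.78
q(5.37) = -35.31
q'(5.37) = -15.67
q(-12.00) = -342.40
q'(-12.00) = 51.03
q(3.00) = -8.95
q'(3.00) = -6.57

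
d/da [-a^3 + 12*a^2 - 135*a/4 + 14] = -3*a^2 + 24*a - 135/4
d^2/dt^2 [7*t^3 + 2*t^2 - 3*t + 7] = 42*t + 4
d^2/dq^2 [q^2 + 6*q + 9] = 2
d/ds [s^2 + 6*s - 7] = 2*s + 6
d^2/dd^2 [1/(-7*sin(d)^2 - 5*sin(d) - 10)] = (196*sin(d)^4 + 105*sin(d)^3 - 549*sin(d)^2 - 260*sin(d) + 90)/(7*sin(d)^2 + 5*sin(d) + 10)^3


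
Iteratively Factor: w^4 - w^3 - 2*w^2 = (w)*(w^3 - w^2 - 2*w) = w*(w - 2)*(w^2 + w) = w^2*(w - 2)*(w + 1)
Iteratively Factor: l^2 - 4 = (l + 2)*(l - 2)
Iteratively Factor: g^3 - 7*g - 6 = (g + 1)*(g^2 - g - 6) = (g + 1)*(g + 2)*(g - 3)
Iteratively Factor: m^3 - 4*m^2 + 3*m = (m - 3)*(m^2 - m) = m*(m - 3)*(m - 1)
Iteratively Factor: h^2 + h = (h + 1)*(h)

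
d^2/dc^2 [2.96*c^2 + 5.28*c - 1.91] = 5.92000000000000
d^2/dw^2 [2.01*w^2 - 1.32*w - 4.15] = 4.02000000000000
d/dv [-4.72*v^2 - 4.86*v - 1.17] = -9.44*v - 4.86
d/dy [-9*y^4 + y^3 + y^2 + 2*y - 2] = -36*y^3 + 3*y^2 + 2*y + 2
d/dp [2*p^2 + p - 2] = 4*p + 1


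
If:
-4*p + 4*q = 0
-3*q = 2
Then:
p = -2/3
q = -2/3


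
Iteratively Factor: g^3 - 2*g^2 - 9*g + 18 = (g + 3)*(g^2 - 5*g + 6) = (g - 2)*(g + 3)*(g - 3)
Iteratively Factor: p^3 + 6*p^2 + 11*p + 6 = (p + 3)*(p^2 + 3*p + 2) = (p + 1)*(p + 3)*(p + 2)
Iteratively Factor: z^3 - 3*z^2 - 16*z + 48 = (z - 4)*(z^2 + z - 12) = (z - 4)*(z - 3)*(z + 4)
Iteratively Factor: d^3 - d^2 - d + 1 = (d + 1)*(d^2 - 2*d + 1) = (d - 1)*(d + 1)*(d - 1)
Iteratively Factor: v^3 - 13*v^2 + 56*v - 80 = (v - 4)*(v^2 - 9*v + 20) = (v - 4)^2*(v - 5)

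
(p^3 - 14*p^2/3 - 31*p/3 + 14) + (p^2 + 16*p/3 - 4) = p^3 - 11*p^2/3 - 5*p + 10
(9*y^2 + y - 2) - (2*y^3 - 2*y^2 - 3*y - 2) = -2*y^3 + 11*y^2 + 4*y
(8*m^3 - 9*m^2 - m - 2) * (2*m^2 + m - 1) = 16*m^5 - 10*m^4 - 19*m^3 + 4*m^2 - m + 2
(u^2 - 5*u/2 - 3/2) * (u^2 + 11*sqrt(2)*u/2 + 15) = u^4 - 5*u^3/2 + 11*sqrt(2)*u^3/2 - 55*sqrt(2)*u^2/4 + 27*u^2/2 - 75*u/2 - 33*sqrt(2)*u/4 - 45/2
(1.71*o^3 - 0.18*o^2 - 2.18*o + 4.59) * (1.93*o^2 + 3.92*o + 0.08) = 3.3003*o^5 + 6.3558*o^4 - 4.7762*o^3 + 0.298699999999998*o^2 + 17.8184*o + 0.3672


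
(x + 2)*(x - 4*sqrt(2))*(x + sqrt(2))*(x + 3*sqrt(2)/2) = x^4 - 3*sqrt(2)*x^3/2 + 2*x^3 - 17*x^2 - 3*sqrt(2)*x^2 - 34*x - 12*sqrt(2)*x - 24*sqrt(2)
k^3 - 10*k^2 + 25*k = k*(k - 5)^2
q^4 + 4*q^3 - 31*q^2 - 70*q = q*(q - 5)*(q + 2)*(q + 7)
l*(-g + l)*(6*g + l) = -6*g^2*l + 5*g*l^2 + l^3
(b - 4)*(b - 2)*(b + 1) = b^3 - 5*b^2 + 2*b + 8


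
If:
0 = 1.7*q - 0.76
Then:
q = 0.45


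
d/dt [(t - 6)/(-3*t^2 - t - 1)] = (-3*t^2 - t + (t - 6)*(6*t + 1) - 1)/(3*t^2 + t + 1)^2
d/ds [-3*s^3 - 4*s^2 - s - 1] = -9*s^2 - 8*s - 1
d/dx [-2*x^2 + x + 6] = 1 - 4*x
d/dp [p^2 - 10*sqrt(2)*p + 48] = 2*p - 10*sqrt(2)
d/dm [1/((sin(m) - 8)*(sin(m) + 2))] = 2*(3 - sin(m))*cos(m)/((sin(m) - 8)^2*(sin(m) + 2)^2)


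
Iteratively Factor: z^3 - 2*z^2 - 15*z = (z - 5)*(z^2 + 3*z) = z*(z - 5)*(z + 3)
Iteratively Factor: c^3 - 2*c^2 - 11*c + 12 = (c + 3)*(c^2 - 5*c + 4) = (c - 4)*(c + 3)*(c - 1)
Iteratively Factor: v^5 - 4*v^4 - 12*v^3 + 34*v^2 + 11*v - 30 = (v - 2)*(v^4 - 2*v^3 - 16*v^2 + 2*v + 15) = (v - 2)*(v + 1)*(v^3 - 3*v^2 - 13*v + 15) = (v - 2)*(v + 1)*(v + 3)*(v^2 - 6*v + 5) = (v - 5)*(v - 2)*(v + 1)*(v + 3)*(v - 1)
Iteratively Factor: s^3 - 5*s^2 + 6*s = (s)*(s^2 - 5*s + 6) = s*(s - 3)*(s - 2)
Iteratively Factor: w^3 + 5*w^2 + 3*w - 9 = (w + 3)*(w^2 + 2*w - 3) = (w - 1)*(w + 3)*(w + 3)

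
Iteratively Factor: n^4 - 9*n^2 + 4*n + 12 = (n - 2)*(n^3 + 2*n^2 - 5*n - 6) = (n - 2)*(n + 3)*(n^2 - n - 2) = (n - 2)^2*(n + 3)*(n + 1)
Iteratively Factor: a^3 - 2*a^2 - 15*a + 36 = (a + 4)*(a^2 - 6*a + 9) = (a - 3)*(a + 4)*(a - 3)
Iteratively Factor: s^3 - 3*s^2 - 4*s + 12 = (s - 3)*(s^2 - 4) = (s - 3)*(s - 2)*(s + 2)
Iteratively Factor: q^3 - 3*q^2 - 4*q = (q - 4)*(q^2 + q) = q*(q - 4)*(q + 1)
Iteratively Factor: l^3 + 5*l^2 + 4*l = (l)*(l^2 + 5*l + 4) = l*(l + 1)*(l + 4)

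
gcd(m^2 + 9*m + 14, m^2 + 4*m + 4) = m + 2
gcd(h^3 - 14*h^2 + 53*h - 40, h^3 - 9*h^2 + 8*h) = h^2 - 9*h + 8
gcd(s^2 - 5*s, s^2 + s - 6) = 1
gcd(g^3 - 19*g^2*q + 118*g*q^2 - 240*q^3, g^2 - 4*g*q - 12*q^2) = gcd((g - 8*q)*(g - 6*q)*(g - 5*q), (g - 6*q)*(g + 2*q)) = -g + 6*q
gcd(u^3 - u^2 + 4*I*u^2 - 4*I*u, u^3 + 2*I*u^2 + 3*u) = u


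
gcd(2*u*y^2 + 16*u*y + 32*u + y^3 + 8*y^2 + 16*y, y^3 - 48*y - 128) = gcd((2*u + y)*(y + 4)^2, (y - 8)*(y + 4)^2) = y^2 + 8*y + 16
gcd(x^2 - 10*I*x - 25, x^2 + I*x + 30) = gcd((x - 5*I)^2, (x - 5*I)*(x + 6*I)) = x - 5*I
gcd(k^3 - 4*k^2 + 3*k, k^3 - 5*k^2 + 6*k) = k^2 - 3*k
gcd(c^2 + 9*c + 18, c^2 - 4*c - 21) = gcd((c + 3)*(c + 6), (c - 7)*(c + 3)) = c + 3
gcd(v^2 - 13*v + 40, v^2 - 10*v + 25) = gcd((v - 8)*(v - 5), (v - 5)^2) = v - 5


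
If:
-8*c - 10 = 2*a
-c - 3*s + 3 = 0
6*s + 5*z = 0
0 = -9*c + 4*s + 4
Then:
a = -251/31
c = 24/31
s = 23/31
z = -138/155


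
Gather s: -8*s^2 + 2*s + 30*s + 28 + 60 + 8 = -8*s^2 + 32*s + 96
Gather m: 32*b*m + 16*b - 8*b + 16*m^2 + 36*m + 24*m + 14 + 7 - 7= 8*b + 16*m^2 + m*(32*b + 60) + 14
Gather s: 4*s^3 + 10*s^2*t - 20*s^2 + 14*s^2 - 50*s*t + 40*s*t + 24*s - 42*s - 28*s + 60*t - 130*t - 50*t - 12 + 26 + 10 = 4*s^3 + s^2*(10*t - 6) + s*(-10*t - 46) - 120*t + 24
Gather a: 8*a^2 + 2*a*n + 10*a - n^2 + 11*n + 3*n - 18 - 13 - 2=8*a^2 + a*(2*n + 10) - n^2 + 14*n - 33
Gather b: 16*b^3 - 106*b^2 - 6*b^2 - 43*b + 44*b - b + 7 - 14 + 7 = 16*b^3 - 112*b^2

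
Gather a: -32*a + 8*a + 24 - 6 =18 - 24*a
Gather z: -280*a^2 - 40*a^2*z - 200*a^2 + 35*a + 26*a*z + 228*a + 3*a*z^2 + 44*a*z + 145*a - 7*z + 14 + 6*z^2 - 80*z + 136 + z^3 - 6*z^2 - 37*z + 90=-480*a^2 + 3*a*z^2 + 408*a + z^3 + z*(-40*a^2 + 70*a - 124) + 240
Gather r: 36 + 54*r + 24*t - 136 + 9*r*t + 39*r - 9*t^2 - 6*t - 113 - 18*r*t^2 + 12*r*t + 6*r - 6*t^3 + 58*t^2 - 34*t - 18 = r*(-18*t^2 + 21*t + 99) - 6*t^3 + 49*t^2 - 16*t - 231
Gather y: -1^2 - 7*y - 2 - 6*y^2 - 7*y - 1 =-6*y^2 - 14*y - 4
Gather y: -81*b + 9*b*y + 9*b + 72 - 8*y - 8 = -72*b + y*(9*b - 8) + 64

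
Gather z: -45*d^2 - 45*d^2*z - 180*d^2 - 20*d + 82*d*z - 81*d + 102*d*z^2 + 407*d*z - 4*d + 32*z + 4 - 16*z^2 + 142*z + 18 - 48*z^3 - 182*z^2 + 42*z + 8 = -225*d^2 - 105*d - 48*z^3 + z^2*(102*d - 198) + z*(-45*d^2 + 489*d + 216) + 30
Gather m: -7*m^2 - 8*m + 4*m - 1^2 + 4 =-7*m^2 - 4*m + 3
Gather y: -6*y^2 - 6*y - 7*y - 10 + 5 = -6*y^2 - 13*y - 5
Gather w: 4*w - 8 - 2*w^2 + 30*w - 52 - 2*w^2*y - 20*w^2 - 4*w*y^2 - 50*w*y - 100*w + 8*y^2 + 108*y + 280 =w^2*(-2*y - 22) + w*(-4*y^2 - 50*y - 66) + 8*y^2 + 108*y + 220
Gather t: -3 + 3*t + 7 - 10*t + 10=14 - 7*t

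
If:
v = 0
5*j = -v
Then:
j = 0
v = 0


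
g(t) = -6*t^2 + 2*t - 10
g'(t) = 2 - 12*t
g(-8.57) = -467.81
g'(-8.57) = 104.84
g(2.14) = -33.20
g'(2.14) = -23.68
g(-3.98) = -113.00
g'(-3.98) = 49.76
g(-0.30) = -11.14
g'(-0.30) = 5.60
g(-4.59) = -145.59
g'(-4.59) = 57.08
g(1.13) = -15.40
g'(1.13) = -11.56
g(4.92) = -145.40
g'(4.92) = -57.04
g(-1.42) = -24.94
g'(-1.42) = 19.04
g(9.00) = -478.00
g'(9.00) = -106.00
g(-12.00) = -898.00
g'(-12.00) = 146.00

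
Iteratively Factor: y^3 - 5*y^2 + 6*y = (y - 3)*(y^2 - 2*y) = (y - 3)*(y - 2)*(y)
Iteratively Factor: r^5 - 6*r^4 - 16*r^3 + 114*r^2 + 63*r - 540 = (r - 4)*(r^4 - 2*r^3 - 24*r^2 + 18*r + 135) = (r - 4)*(r + 3)*(r^3 - 5*r^2 - 9*r + 45) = (r - 5)*(r - 4)*(r + 3)*(r^2 - 9) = (r - 5)*(r - 4)*(r + 3)^2*(r - 3)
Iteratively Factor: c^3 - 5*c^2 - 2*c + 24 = (c - 3)*(c^2 - 2*c - 8) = (c - 3)*(c + 2)*(c - 4)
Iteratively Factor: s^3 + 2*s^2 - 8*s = (s - 2)*(s^2 + 4*s) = s*(s - 2)*(s + 4)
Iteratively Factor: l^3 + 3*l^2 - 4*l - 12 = (l - 2)*(l^2 + 5*l + 6) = (l - 2)*(l + 2)*(l + 3)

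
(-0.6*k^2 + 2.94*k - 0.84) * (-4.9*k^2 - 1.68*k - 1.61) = 2.94*k^4 - 13.398*k^3 + 0.142800000000001*k^2 - 3.3222*k + 1.3524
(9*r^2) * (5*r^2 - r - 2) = 45*r^4 - 9*r^3 - 18*r^2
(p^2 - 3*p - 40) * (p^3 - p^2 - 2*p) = p^5 - 4*p^4 - 39*p^3 + 46*p^2 + 80*p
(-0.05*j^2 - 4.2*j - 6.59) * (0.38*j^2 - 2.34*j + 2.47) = -0.019*j^4 - 1.479*j^3 + 7.2003*j^2 + 5.0466*j - 16.2773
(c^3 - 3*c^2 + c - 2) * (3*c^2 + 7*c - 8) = 3*c^5 - 2*c^4 - 26*c^3 + 25*c^2 - 22*c + 16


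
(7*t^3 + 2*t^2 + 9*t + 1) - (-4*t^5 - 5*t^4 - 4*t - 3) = 4*t^5 + 5*t^4 + 7*t^3 + 2*t^2 + 13*t + 4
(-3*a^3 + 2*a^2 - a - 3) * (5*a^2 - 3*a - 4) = -15*a^5 + 19*a^4 + a^3 - 20*a^2 + 13*a + 12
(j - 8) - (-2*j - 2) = 3*j - 6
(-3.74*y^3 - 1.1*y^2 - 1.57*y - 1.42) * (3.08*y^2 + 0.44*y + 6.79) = -11.5192*y^5 - 5.0336*y^4 - 30.7142*y^3 - 12.5334*y^2 - 11.2851*y - 9.6418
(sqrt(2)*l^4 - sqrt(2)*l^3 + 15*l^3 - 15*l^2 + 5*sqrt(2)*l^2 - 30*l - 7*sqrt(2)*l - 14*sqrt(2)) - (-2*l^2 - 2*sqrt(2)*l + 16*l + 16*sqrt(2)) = sqrt(2)*l^4 - sqrt(2)*l^3 + 15*l^3 - 13*l^2 + 5*sqrt(2)*l^2 - 46*l - 5*sqrt(2)*l - 30*sqrt(2)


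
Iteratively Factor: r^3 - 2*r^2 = (r - 2)*(r^2) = r*(r - 2)*(r)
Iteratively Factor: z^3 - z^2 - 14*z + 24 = (z + 4)*(z^2 - 5*z + 6) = (z - 3)*(z + 4)*(z - 2)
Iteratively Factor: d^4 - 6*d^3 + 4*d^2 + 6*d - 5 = (d + 1)*(d^3 - 7*d^2 + 11*d - 5) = (d - 1)*(d + 1)*(d^2 - 6*d + 5) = (d - 1)^2*(d + 1)*(d - 5)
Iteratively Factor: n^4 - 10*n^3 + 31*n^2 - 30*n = (n - 2)*(n^3 - 8*n^2 + 15*n) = (n - 5)*(n - 2)*(n^2 - 3*n) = (n - 5)*(n - 3)*(n - 2)*(n)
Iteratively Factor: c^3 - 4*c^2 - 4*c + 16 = (c - 2)*(c^2 - 2*c - 8) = (c - 2)*(c + 2)*(c - 4)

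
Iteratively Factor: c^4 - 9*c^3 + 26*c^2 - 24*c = (c - 4)*(c^3 - 5*c^2 + 6*c) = (c - 4)*(c - 2)*(c^2 - 3*c) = (c - 4)*(c - 3)*(c - 2)*(c)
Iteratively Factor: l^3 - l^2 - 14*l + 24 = (l + 4)*(l^2 - 5*l + 6) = (l - 3)*(l + 4)*(l - 2)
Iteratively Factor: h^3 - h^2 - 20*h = (h - 5)*(h^2 + 4*h) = h*(h - 5)*(h + 4)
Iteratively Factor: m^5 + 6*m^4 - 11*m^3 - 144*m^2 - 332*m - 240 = (m + 2)*(m^4 + 4*m^3 - 19*m^2 - 106*m - 120) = (m - 5)*(m + 2)*(m^3 + 9*m^2 + 26*m + 24) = (m - 5)*(m + 2)^2*(m^2 + 7*m + 12) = (m - 5)*(m + 2)^2*(m + 3)*(m + 4)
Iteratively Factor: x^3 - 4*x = (x)*(x^2 - 4) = x*(x + 2)*(x - 2)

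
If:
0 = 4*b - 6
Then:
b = 3/2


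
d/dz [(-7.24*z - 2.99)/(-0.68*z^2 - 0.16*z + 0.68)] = (4.9232*z^2 + 1.1584*z - (1.36*z + 0.16)*(7.24*z + 2.99) - 4.9232)/(0.68*z^2 + 0.16*z - 0.68)^2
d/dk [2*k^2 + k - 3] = 4*k + 1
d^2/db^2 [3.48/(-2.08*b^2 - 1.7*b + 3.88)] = (30.111744*b^2 + 24.61056*b - 3.48*(4.16*b + 1.7)*(8.32*b + 3.4) - 56.169984)/(2.08*b^2 + 1.7*b - 3.88)^3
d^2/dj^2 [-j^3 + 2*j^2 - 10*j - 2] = 4 - 6*j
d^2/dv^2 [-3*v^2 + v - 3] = -6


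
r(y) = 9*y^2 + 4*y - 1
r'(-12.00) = -212.00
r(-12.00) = 1247.00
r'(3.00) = 58.00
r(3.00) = 92.00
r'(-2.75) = -45.50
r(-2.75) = 56.06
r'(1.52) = 31.36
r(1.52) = 25.87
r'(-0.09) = 2.38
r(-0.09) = -1.29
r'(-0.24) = -0.32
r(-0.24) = -1.44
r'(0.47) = 12.46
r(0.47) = 2.87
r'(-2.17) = -35.06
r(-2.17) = 32.70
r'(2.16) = 42.88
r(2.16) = 49.63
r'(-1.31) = -19.58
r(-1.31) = 9.20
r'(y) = 18*y + 4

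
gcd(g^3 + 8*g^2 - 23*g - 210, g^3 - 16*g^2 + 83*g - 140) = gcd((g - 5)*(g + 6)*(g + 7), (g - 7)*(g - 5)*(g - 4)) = g - 5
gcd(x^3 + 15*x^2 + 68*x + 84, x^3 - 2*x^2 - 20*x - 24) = x + 2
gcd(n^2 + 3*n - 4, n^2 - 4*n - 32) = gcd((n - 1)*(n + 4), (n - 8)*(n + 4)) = n + 4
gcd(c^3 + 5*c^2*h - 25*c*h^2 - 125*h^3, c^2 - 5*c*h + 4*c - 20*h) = c - 5*h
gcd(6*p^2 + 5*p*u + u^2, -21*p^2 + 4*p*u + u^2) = 1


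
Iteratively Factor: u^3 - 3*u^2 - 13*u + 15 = (u + 3)*(u^2 - 6*u + 5) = (u - 1)*(u + 3)*(u - 5)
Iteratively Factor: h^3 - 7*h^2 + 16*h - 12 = (h - 2)*(h^2 - 5*h + 6) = (h - 2)^2*(h - 3)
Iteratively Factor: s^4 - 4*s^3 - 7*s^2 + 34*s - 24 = (s - 4)*(s^3 - 7*s + 6) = (s - 4)*(s - 2)*(s^2 + 2*s - 3) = (s - 4)*(s - 2)*(s + 3)*(s - 1)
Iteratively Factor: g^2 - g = (g)*(g - 1)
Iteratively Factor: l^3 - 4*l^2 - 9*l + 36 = (l - 3)*(l^2 - l - 12) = (l - 3)*(l + 3)*(l - 4)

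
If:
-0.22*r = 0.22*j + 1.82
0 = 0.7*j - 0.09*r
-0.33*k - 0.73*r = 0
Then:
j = -0.94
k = 16.22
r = -7.33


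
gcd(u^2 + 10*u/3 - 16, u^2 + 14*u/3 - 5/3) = 1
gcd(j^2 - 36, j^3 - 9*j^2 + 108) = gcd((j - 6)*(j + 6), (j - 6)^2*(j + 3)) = j - 6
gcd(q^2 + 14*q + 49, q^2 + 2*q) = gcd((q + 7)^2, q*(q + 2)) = 1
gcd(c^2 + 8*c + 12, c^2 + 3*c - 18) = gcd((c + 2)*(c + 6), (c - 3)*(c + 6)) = c + 6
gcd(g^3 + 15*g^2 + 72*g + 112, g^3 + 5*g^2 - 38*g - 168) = g^2 + 11*g + 28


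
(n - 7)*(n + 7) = n^2 - 49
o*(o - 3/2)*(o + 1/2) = o^3 - o^2 - 3*o/4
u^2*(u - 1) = u^3 - u^2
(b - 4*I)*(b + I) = b^2 - 3*I*b + 4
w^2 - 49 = (w - 7)*(w + 7)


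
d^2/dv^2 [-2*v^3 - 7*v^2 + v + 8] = -12*v - 14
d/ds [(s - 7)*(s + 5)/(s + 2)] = (s^2 + 4*s + 31)/(s^2 + 4*s + 4)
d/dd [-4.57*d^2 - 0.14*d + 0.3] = -9.14*d - 0.14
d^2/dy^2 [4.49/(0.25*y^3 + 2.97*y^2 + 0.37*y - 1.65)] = (-(6.735*y + 26.6706)*(0.25*y^3 + 2.97*y^2 + 0.37*y - 1.65) + 4.49*(0.75*y^2 + 5.94*y + 0.37)*(1.5*y^2 + 11.88*y + 0.74))/(0.25*y^3 + 2.97*y^2 + 0.37*y - 1.65)^3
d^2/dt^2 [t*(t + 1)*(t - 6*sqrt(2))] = 6*t - 12*sqrt(2) + 2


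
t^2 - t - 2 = (t - 2)*(t + 1)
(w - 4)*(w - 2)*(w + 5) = w^3 - w^2 - 22*w + 40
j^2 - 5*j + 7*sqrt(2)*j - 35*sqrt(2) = (j - 5)*(j + 7*sqrt(2))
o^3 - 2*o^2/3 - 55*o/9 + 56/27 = (o - 8/3)*(o - 1/3)*(o + 7/3)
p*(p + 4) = p^2 + 4*p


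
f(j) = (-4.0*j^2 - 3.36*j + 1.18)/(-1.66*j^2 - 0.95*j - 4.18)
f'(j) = (-8.0*j - 3.36)/(-1.66*j^2 - 0.95*j - 4.18) + (3.32*j + 0.95)*(-4.0*j^2 - 3.36*j + 1.18)/(-1.66*j^2 - 0.95*j - 4.18)^2 = (-1.7776*j^2 + 37.3576*j + 15.1658)/(2.7556*j^4 + 3.154*j^3 + 14.7801*j^2 + 7.942*j + 17.4724)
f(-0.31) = -0.45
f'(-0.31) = 0.21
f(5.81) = 2.33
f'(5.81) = 0.04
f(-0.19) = -0.41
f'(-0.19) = 0.49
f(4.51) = 2.26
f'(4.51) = 0.08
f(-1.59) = 0.52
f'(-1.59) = -1.03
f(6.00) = 2.34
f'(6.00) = 0.04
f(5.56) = 2.32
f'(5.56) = 0.05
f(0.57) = 0.39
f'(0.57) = 1.30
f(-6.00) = 2.11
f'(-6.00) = -0.08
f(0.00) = -0.28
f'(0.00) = 0.87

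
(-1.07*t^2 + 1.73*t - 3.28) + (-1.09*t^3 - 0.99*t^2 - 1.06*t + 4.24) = -1.09*t^3 - 2.06*t^2 + 0.67*t + 0.96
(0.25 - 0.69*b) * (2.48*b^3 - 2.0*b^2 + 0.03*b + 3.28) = -1.7112*b^4 + 2.0*b^3 - 0.5207*b^2 - 2.2557*b + 0.82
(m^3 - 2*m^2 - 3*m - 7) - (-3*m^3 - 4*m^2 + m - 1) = 4*m^3 + 2*m^2 - 4*m - 6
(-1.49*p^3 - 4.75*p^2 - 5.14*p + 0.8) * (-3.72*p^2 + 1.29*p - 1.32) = 5.5428*p^5 + 15.7479*p^4 + 14.9601*p^3 - 3.3366*p^2 + 7.8168*p - 1.056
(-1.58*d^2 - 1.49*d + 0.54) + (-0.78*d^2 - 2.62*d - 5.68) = -2.36*d^2 - 4.11*d - 5.14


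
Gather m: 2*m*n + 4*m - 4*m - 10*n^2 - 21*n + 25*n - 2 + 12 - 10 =2*m*n - 10*n^2 + 4*n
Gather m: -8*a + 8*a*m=8*a*m - 8*a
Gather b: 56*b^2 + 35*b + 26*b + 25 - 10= 56*b^2 + 61*b + 15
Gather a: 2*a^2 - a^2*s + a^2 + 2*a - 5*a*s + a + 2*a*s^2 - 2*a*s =a^2*(3 - s) + a*(2*s^2 - 7*s + 3)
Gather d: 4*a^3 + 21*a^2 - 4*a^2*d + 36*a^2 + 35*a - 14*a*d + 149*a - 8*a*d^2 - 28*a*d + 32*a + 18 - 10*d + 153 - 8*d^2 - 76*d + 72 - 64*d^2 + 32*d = 4*a^3 + 57*a^2 + 216*a + d^2*(-8*a - 72) + d*(-4*a^2 - 42*a - 54) + 243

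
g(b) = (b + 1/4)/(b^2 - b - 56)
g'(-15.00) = -0.00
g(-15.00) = -0.08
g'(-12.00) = -0.02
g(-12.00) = -0.12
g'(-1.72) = -0.02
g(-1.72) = 0.03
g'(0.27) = -0.02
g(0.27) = -0.01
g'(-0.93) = -0.02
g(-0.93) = 0.01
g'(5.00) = -0.06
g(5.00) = -0.15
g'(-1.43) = -0.02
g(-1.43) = 0.02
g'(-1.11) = -0.02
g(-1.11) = 0.02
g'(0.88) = -0.02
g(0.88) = -0.02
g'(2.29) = -0.02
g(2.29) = -0.05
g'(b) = (1 - 2*b)*(b + 1/4)/(b^2 - b - 56)^2 + 1/(b^2 - b - 56)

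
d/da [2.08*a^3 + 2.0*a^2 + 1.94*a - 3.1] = 6.24*a^2 + 4.0*a + 1.94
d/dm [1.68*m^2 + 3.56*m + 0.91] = 3.36*m + 3.56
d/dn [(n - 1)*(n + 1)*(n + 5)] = 3*n^2 + 10*n - 1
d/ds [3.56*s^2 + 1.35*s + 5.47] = 7.12*s + 1.35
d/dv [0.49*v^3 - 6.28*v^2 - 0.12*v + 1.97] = 1.47*v^2 - 12.56*v - 0.12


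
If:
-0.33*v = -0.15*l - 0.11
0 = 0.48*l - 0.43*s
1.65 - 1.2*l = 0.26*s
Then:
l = 1.11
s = 1.24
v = 0.84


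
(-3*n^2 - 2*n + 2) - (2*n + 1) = -3*n^2 - 4*n + 1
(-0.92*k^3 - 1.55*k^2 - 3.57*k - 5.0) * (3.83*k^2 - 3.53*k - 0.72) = -3.5236*k^5 - 2.6889*k^4 - 7.5392*k^3 - 5.4319*k^2 + 20.2204*k + 3.6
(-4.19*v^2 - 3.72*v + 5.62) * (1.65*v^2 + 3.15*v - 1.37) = -6.9135*v^4 - 19.3365*v^3 + 3.2953*v^2 + 22.7994*v - 7.6994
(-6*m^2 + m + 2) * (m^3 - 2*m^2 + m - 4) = -6*m^5 + 13*m^4 - 6*m^3 + 21*m^2 - 2*m - 8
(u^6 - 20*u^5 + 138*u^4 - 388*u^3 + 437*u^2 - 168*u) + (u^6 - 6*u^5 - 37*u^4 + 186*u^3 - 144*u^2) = 2*u^6 - 26*u^5 + 101*u^4 - 202*u^3 + 293*u^2 - 168*u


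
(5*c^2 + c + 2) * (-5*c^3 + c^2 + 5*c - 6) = -25*c^5 + 16*c^3 - 23*c^2 + 4*c - 12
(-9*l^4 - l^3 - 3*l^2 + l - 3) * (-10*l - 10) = 90*l^5 + 100*l^4 + 40*l^3 + 20*l^2 + 20*l + 30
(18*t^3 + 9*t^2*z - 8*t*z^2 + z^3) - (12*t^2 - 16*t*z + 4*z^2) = 18*t^3 + 9*t^2*z - 12*t^2 - 8*t*z^2 + 16*t*z + z^3 - 4*z^2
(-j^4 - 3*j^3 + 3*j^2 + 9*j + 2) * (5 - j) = j^5 - 2*j^4 - 18*j^3 + 6*j^2 + 43*j + 10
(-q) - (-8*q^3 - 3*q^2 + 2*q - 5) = 8*q^3 + 3*q^2 - 3*q + 5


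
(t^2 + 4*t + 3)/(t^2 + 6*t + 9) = (t + 1)/(t + 3)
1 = 1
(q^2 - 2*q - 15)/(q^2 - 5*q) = (q + 3)/q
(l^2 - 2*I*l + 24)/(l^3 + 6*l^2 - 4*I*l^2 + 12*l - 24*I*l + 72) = (l + 4*I)/(l^2 + 2*l*(3 + I) + 12*I)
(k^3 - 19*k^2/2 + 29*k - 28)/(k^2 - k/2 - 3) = (2*k^2 - 15*k + 28)/(2*k + 3)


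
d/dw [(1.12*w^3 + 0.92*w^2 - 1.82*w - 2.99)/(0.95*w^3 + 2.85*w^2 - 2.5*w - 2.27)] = (4.44089209850063e-16*w^5 + 2.318*w^4 - 2.142*w^3 + 3.7813*w^2 + 12.8662*w - 3.3436)/(0.9025*w^6 + 5.415*w^5 + 3.3725*w^4 - 18.563*w^3 - 6.689*w^2 + 11.35*w + 5.1529)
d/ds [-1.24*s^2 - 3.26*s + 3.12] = -2.48*s - 3.26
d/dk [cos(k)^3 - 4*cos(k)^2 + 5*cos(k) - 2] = (-3*cos(k)^2 + 8*cos(k) - 5)*sin(k)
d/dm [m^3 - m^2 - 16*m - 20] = 3*m^2 - 2*m - 16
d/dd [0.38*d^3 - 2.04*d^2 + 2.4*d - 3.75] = 1.14*d^2 - 4.08*d + 2.4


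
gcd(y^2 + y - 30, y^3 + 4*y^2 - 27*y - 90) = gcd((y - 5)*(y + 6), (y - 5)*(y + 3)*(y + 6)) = y^2 + y - 30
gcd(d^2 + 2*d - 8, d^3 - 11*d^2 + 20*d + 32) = 1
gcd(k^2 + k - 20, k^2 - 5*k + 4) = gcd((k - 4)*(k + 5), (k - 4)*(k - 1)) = k - 4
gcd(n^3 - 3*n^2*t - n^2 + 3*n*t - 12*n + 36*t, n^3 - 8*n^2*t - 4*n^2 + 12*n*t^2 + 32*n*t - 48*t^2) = n - 4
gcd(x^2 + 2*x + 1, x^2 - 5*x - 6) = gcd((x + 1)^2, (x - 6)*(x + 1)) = x + 1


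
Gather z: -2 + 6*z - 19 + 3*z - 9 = 9*z - 30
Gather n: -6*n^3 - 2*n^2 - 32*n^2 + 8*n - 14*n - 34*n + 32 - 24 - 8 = -6*n^3 - 34*n^2 - 40*n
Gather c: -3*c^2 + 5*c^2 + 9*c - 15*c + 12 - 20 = 2*c^2 - 6*c - 8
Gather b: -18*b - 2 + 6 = 4 - 18*b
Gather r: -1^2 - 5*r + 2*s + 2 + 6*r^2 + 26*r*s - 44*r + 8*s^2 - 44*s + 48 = 6*r^2 + r*(26*s - 49) + 8*s^2 - 42*s + 49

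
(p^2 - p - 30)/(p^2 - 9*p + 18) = (p + 5)/(p - 3)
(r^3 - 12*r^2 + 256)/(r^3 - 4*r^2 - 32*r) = (r - 8)/r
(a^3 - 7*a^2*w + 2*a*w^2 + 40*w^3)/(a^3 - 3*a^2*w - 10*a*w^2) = (a - 4*w)/a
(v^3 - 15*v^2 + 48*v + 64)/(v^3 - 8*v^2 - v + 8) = (v - 8)/(v - 1)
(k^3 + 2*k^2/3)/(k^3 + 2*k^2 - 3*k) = k*(3*k + 2)/(3*(k^2 + 2*k - 3))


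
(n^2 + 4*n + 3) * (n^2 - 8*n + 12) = n^4 - 4*n^3 - 17*n^2 + 24*n + 36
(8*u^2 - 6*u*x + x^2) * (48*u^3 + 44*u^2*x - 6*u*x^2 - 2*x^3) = 384*u^5 + 64*u^4*x - 264*u^3*x^2 + 64*u^2*x^3 + 6*u*x^4 - 2*x^5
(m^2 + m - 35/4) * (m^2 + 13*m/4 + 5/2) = m^4 + 17*m^3/4 - 3*m^2 - 415*m/16 - 175/8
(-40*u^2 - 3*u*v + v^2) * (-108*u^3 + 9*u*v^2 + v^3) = 4320*u^5 + 324*u^4*v - 468*u^3*v^2 - 67*u^2*v^3 + 6*u*v^4 + v^5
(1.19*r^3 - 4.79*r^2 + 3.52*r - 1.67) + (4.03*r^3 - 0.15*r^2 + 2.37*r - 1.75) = 5.22*r^3 - 4.94*r^2 + 5.89*r - 3.42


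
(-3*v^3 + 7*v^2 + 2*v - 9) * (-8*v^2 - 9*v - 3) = 24*v^5 - 29*v^4 - 70*v^3 + 33*v^2 + 75*v + 27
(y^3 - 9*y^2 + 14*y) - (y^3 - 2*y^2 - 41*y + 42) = -7*y^2 + 55*y - 42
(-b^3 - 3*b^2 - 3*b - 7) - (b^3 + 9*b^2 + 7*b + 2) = -2*b^3 - 12*b^2 - 10*b - 9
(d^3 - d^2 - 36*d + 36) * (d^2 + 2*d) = d^5 + d^4 - 38*d^3 - 36*d^2 + 72*d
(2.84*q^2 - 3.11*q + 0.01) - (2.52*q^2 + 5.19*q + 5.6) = 0.32*q^2 - 8.3*q - 5.59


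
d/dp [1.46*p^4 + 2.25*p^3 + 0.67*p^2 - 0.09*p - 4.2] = 5.84*p^3 + 6.75*p^2 + 1.34*p - 0.09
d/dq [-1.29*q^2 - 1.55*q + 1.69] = -2.58*q - 1.55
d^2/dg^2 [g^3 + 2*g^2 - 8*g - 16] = 6*g + 4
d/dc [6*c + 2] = 6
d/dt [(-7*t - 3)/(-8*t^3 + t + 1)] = (56*t^3 - 7*t - (7*t + 3)*(24*t^2 - 1) - 7)/(-8*t^3 + t + 1)^2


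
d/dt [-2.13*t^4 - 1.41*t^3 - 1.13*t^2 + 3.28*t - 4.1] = -8.52*t^3 - 4.23*t^2 - 2.26*t + 3.28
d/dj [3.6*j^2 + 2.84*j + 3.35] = 7.2*j + 2.84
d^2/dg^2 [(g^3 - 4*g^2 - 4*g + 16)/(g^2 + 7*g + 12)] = 2*(61*g^3 + 444*g^2 + 912*g + 352)/(g^6 + 21*g^5 + 183*g^4 + 847*g^3 + 2196*g^2 + 3024*g + 1728)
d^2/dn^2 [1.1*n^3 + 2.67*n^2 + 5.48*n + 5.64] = 6.6*n + 5.34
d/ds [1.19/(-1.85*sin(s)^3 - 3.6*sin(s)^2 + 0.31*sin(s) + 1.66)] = (6.6045*sin(s)^2 + 8.568*sin(s) - 0.3689)*cos(s)/(1.85*sin(s)^3 + 3.6*sin(s)^2 - 0.31*sin(s) - 1.66)^2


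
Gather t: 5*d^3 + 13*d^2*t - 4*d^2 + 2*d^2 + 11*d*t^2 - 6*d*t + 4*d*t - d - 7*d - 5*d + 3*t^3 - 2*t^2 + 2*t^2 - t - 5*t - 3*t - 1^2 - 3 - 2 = 5*d^3 - 2*d^2 + 11*d*t^2 - 13*d + 3*t^3 + t*(13*d^2 - 2*d - 9) - 6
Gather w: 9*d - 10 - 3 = 9*d - 13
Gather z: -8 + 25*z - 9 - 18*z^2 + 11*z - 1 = -18*z^2 + 36*z - 18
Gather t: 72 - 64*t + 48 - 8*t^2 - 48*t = -8*t^2 - 112*t + 120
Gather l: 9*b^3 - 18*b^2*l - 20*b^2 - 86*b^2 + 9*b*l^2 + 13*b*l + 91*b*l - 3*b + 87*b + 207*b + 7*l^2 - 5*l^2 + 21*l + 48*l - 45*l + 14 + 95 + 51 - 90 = 9*b^3 - 106*b^2 + 291*b + l^2*(9*b + 2) + l*(-18*b^2 + 104*b + 24) + 70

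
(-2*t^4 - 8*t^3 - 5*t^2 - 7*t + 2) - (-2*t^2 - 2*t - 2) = -2*t^4 - 8*t^3 - 3*t^2 - 5*t + 4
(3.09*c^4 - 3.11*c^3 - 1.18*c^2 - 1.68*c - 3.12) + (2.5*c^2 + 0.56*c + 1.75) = 3.09*c^4 - 3.11*c^3 + 1.32*c^2 - 1.12*c - 1.37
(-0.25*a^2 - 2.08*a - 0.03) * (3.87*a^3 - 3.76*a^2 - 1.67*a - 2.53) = -0.9675*a^5 - 7.1096*a^4 + 8.1222*a^3 + 4.2189*a^2 + 5.3125*a + 0.0759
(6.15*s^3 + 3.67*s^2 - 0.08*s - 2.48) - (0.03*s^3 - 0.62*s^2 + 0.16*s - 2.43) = 6.12*s^3 + 4.29*s^2 - 0.24*s - 0.0499999999999998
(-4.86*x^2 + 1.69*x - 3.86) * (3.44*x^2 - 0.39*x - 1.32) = -16.7184*x^4 + 7.709*x^3 - 7.5223*x^2 - 0.7254*x + 5.0952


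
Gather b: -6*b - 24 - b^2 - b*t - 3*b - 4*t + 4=-b^2 + b*(-t - 9) - 4*t - 20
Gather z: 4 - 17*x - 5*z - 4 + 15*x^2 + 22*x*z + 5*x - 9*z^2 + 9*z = 15*x^2 - 12*x - 9*z^2 + z*(22*x + 4)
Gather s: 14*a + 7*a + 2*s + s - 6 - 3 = 21*a + 3*s - 9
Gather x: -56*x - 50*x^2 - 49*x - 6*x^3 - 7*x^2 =-6*x^3 - 57*x^2 - 105*x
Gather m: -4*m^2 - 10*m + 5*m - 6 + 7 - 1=-4*m^2 - 5*m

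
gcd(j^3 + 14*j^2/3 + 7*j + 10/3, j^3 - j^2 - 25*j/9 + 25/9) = j + 5/3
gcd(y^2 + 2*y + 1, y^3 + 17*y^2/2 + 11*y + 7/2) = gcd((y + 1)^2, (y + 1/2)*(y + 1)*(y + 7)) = y + 1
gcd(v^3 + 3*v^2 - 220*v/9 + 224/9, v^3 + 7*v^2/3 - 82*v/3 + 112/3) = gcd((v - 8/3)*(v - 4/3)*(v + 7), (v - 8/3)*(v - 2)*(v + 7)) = v^2 + 13*v/3 - 56/3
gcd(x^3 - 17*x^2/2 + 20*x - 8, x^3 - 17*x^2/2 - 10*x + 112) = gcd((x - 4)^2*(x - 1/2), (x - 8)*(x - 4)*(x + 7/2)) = x - 4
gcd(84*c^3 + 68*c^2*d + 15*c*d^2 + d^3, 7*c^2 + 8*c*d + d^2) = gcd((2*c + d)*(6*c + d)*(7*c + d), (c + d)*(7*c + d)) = 7*c + d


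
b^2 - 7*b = b*(b - 7)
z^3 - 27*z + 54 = (z - 3)^2*(z + 6)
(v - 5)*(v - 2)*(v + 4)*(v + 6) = v^4 + 3*v^3 - 36*v^2 - 68*v + 240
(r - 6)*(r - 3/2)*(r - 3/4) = r^3 - 33*r^2/4 + 117*r/8 - 27/4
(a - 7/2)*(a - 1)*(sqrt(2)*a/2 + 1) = sqrt(2)*a^3/2 - 9*sqrt(2)*a^2/4 + a^2 - 9*a/2 + 7*sqrt(2)*a/4 + 7/2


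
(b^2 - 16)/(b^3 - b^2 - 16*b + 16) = 1/(b - 1)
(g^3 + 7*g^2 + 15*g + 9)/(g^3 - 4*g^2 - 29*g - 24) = (g + 3)/(g - 8)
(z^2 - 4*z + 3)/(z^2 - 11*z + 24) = (z - 1)/(z - 8)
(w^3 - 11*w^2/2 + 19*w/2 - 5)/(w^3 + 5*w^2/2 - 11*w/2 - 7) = (2*w^2 - 7*w + 5)/(2*w^2 + 9*w + 7)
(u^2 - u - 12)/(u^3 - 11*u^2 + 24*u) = (u^2 - u - 12)/(u*(u^2 - 11*u + 24))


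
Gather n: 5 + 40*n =40*n + 5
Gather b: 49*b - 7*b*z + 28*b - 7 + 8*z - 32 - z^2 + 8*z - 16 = b*(77 - 7*z) - z^2 + 16*z - 55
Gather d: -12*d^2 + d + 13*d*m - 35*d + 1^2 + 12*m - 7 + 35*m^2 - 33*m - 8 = -12*d^2 + d*(13*m - 34) + 35*m^2 - 21*m - 14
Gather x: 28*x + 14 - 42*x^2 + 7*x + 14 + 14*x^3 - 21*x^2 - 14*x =14*x^3 - 63*x^2 + 21*x + 28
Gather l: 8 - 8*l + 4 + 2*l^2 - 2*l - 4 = 2*l^2 - 10*l + 8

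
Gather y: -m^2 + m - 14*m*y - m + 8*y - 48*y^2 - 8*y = -m^2 - 14*m*y - 48*y^2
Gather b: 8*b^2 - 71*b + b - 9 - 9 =8*b^2 - 70*b - 18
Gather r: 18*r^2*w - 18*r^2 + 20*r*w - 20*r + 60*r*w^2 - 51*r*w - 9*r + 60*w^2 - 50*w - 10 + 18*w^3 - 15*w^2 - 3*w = r^2*(18*w - 18) + r*(60*w^2 - 31*w - 29) + 18*w^3 + 45*w^2 - 53*w - 10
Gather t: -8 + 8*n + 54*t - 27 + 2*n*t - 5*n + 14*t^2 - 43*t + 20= 3*n + 14*t^2 + t*(2*n + 11) - 15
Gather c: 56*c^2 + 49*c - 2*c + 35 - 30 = 56*c^2 + 47*c + 5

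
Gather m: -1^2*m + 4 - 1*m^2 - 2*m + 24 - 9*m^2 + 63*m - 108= -10*m^2 + 60*m - 80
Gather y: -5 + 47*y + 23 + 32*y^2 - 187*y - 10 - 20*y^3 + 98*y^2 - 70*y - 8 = -20*y^3 + 130*y^2 - 210*y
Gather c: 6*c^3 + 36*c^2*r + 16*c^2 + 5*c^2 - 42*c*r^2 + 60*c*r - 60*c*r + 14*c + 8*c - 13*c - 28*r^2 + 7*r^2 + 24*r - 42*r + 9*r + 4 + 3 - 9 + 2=6*c^3 + c^2*(36*r + 21) + c*(9 - 42*r^2) - 21*r^2 - 9*r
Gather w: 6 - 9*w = 6 - 9*w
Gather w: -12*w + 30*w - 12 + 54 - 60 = 18*w - 18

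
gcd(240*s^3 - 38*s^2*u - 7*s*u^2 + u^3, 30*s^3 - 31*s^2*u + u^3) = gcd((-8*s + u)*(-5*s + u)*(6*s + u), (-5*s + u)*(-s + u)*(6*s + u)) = 30*s^2 - s*u - u^2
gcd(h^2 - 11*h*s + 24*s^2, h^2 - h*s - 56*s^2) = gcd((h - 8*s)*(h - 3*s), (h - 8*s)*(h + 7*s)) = -h + 8*s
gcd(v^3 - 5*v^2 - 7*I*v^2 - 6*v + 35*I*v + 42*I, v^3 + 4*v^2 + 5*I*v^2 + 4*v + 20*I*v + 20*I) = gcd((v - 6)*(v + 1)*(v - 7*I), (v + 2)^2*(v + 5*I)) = 1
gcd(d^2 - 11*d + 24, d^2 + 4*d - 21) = d - 3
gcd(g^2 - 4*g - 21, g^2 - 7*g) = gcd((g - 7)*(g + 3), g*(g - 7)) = g - 7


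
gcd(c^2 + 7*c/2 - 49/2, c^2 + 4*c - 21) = c + 7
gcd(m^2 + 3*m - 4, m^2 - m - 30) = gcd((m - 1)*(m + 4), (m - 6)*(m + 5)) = 1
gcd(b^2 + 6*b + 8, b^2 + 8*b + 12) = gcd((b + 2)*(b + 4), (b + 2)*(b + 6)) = b + 2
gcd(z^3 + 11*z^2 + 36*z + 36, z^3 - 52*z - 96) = z^2 + 8*z + 12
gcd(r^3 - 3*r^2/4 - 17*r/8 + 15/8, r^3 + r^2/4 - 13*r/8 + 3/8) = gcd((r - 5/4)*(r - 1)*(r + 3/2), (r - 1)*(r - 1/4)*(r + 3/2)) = r^2 + r/2 - 3/2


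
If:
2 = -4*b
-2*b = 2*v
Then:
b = -1/2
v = 1/2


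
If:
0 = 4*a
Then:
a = 0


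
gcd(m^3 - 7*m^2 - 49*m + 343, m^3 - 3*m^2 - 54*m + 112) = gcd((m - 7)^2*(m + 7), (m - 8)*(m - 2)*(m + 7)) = m + 7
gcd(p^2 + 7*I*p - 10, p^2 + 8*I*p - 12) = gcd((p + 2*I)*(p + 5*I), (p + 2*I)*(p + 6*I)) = p + 2*I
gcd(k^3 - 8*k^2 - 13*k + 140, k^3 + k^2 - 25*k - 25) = k - 5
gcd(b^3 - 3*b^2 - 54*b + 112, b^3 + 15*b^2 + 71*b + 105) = b + 7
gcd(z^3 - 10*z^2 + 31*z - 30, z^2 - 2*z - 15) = z - 5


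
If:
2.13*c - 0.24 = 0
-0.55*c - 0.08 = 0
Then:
No Solution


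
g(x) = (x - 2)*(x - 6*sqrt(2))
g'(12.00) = 13.51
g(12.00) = 35.15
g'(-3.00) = -16.49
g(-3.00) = 57.43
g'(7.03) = 3.57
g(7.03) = -7.32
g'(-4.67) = -19.83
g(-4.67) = 87.75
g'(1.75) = -6.99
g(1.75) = 1.68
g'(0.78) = -8.93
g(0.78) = 9.40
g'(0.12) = -10.25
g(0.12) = 15.73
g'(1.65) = -7.19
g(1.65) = 2.39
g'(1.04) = -8.41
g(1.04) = 7.15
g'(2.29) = -5.91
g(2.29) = -1.80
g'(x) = 2*x - 6*sqrt(2) - 2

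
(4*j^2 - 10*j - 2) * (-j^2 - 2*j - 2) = -4*j^4 + 2*j^3 + 14*j^2 + 24*j + 4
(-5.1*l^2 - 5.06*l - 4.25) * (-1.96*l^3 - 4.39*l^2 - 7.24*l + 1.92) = 9.996*l^5 + 32.3066*l^4 + 67.4674*l^3 + 45.4999*l^2 + 21.0548*l - 8.16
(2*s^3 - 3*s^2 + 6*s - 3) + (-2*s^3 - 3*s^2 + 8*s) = -6*s^2 + 14*s - 3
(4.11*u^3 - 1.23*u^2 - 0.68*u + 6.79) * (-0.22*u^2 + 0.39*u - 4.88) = -0.9042*u^5 + 1.8735*u^4 - 20.3869*u^3 + 4.2434*u^2 + 5.9665*u - 33.1352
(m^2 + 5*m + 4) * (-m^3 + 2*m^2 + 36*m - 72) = -m^5 - 3*m^4 + 42*m^3 + 116*m^2 - 216*m - 288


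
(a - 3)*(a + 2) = a^2 - a - 6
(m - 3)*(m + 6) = m^2 + 3*m - 18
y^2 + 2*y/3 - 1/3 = (y - 1/3)*(y + 1)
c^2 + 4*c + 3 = (c + 1)*(c + 3)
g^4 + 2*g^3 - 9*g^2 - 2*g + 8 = (g - 2)*(g - 1)*(g + 1)*(g + 4)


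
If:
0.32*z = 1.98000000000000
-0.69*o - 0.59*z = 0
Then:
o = -5.29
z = 6.19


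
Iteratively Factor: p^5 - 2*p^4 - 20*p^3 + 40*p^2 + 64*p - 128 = (p + 4)*(p^4 - 6*p^3 + 4*p^2 + 24*p - 32) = (p - 4)*(p + 4)*(p^3 - 2*p^2 - 4*p + 8) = (p - 4)*(p - 2)*(p + 4)*(p^2 - 4) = (p - 4)*(p - 2)^2*(p + 4)*(p + 2)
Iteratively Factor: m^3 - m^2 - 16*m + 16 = (m - 1)*(m^2 - 16) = (m - 4)*(m - 1)*(m + 4)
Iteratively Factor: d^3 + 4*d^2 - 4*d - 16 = (d - 2)*(d^2 + 6*d + 8) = (d - 2)*(d + 2)*(d + 4)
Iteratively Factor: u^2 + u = (u)*(u + 1)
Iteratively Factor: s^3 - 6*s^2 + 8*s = (s - 4)*(s^2 - 2*s) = s*(s - 4)*(s - 2)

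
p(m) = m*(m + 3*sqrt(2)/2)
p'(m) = 2*m + 3*sqrt(2)/2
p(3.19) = 16.94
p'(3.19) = 8.50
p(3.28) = 17.72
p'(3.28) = 8.68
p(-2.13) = 0.02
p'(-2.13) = -2.14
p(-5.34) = 17.19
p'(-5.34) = -8.56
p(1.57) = 5.80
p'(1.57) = 5.26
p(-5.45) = 18.14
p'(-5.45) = -8.78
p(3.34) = 18.24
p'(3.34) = 8.80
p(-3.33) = 4.02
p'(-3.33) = -4.54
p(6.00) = 48.73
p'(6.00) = 14.12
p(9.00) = 100.09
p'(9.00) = 20.12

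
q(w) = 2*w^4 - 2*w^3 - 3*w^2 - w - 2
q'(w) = 8*w^3 - 6*w^2 - 6*w - 1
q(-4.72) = 1138.85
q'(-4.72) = -947.58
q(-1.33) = 4.99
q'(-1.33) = -22.45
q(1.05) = -6.24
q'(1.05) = -4.65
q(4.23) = 429.03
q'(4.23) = 471.76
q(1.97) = -0.78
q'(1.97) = 25.06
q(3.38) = 144.15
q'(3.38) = 219.09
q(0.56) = -3.66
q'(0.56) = -4.84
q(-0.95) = -0.41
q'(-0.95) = -7.57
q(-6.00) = 2920.00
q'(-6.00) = -1909.00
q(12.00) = 37570.00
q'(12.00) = 12887.00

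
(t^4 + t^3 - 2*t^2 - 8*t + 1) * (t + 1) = t^5 + 2*t^4 - t^3 - 10*t^2 - 7*t + 1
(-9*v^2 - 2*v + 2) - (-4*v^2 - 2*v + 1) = 1 - 5*v^2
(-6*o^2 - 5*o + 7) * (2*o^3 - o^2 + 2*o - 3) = -12*o^5 - 4*o^4 + 7*o^3 + o^2 + 29*o - 21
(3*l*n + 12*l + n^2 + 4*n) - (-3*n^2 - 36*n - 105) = 3*l*n + 12*l + 4*n^2 + 40*n + 105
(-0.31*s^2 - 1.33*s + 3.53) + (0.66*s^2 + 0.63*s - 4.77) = 0.35*s^2 - 0.7*s - 1.24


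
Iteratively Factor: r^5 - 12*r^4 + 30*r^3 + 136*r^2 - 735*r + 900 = (r - 5)*(r^4 - 7*r^3 - 5*r^2 + 111*r - 180) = (r - 5)*(r - 3)*(r^3 - 4*r^2 - 17*r + 60) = (r - 5)*(r - 3)^2*(r^2 - r - 20) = (r - 5)*(r - 3)^2*(r + 4)*(r - 5)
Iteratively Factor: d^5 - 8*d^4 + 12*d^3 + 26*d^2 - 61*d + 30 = (d - 1)*(d^4 - 7*d^3 + 5*d^2 + 31*d - 30) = (d - 1)^2*(d^3 - 6*d^2 - d + 30) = (d - 5)*(d - 1)^2*(d^2 - d - 6) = (d - 5)*(d - 1)^2*(d + 2)*(d - 3)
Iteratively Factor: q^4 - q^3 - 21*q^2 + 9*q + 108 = (q + 3)*(q^3 - 4*q^2 - 9*q + 36) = (q - 4)*(q + 3)*(q^2 - 9) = (q - 4)*(q - 3)*(q + 3)*(q + 3)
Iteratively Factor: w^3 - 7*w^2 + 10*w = (w)*(w^2 - 7*w + 10) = w*(w - 5)*(w - 2)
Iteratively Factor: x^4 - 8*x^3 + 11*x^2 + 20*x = (x + 1)*(x^3 - 9*x^2 + 20*x) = x*(x + 1)*(x^2 - 9*x + 20) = x*(x - 5)*(x + 1)*(x - 4)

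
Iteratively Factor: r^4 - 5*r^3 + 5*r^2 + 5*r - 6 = (r - 3)*(r^3 - 2*r^2 - r + 2) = (r - 3)*(r - 1)*(r^2 - r - 2) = (r - 3)*(r - 1)*(r + 1)*(r - 2)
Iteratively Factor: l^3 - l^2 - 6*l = (l + 2)*(l^2 - 3*l) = (l - 3)*(l + 2)*(l)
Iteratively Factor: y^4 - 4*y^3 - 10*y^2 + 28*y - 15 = (y - 1)*(y^3 - 3*y^2 - 13*y + 15) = (y - 5)*(y - 1)*(y^2 + 2*y - 3) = (y - 5)*(y - 1)^2*(y + 3)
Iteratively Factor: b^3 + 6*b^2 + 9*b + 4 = (b + 4)*(b^2 + 2*b + 1) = (b + 1)*(b + 4)*(b + 1)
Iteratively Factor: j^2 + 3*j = (j)*(j + 3)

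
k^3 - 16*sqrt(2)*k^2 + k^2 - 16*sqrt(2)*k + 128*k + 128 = (k + 1)*(k - 8*sqrt(2))^2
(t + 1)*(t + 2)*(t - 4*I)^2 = t^4 + 3*t^3 - 8*I*t^3 - 14*t^2 - 24*I*t^2 - 48*t - 16*I*t - 32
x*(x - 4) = x^2 - 4*x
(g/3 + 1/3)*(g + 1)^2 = g^3/3 + g^2 + g + 1/3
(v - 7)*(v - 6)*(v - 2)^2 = v^4 - 17*v^3 + 98*v^2 - 220*v + 168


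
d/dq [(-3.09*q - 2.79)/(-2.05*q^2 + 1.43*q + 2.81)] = (6.3345*q^2 - 4.4187*q - (3.09*q + 2.79)*(4.1*q - 1.43) - 8.6829)/(-2.05*q^2 + 1.43*q + 2.81)^2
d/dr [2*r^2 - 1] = 4*r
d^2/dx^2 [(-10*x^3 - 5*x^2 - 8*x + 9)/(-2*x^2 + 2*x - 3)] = 2*(32*x^3 - 378*x^2 + 234*x + 111)/(8*x^6 - 24*x^5 + 60*x^4 - 80*x^3 + 90*x^2 - 54*x + 27)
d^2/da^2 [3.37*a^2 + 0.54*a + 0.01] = 6.74000000000000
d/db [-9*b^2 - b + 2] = -18*b - 1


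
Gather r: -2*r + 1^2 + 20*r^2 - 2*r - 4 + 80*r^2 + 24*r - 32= 100*r^2 + 20*r - 35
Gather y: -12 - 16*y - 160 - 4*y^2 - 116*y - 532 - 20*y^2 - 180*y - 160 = -24*y^2 - 312*y - 864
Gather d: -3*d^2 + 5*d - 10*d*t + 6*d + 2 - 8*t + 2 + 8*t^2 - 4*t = -3*d^2 + d*(11 - 10*t) + 8*t^2 - 12*t + 4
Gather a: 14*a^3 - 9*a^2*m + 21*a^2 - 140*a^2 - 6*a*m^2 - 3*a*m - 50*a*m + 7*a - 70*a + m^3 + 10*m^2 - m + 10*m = 14*a^3 + a^2*(-9*m - 119) + a*(-6*m^2 - 53*m - 63) + m^3 + 10*m^2 + 9*m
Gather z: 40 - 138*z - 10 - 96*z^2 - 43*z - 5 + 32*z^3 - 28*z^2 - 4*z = 32*z^3 - 124*z^2 - 185*z + 25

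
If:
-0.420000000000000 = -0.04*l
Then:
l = 10.50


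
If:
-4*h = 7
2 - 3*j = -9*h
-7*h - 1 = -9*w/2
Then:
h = -7/4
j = -55/12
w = -5/2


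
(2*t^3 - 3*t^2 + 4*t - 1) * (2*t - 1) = 4*t^4 - 8*t^3 + 11*t^2 - 6*t + 1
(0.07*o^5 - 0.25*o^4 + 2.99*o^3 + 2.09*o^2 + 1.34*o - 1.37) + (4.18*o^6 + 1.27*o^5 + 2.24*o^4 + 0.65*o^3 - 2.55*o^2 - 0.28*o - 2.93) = 4.18*o^6 + 1.34*o^5 + 1.99*o^4 + 3.64*o^3 - 0.46*o^2 + 1.06*o - 4.3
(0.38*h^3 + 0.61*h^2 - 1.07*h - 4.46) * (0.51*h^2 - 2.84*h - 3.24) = 0.1938*h^5 - 0.7681*h^4 - 3.5093*h^3 - 1.2122*h^2 + 16.1332*h + 14.4504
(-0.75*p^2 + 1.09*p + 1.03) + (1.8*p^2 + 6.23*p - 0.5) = 1.05*p^2 + 7.32*p + 0.53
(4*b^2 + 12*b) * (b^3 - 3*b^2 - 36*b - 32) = 4*b^5 - 180*b^3 - 560*b^2 - 384*b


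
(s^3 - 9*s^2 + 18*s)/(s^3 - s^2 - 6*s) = (s - 6)/(s + 2)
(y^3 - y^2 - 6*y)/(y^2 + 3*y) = (y^2 - y - 6)/(y + 3)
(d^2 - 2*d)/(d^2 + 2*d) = (d - 2)/(d + 2)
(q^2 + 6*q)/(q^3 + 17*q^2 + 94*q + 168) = q/(q^2 + 11*q + 28)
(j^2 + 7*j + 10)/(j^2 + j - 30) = (j^2 + 7*j + 10)/(j^2 + j - 30)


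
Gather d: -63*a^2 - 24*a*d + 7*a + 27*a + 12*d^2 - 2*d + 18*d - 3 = -63*a^2 + 34*a + 12*d^2 + d*(16 - 24*a) - 3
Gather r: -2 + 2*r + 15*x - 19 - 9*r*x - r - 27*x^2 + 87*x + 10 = r*(1 - 9*x) - 27*x^2 + 102*x - 11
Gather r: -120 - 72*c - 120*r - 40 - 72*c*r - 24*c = -96*c + r*(-72*c - 120) - 160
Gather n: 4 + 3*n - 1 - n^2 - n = -n^2 + 2*n + 3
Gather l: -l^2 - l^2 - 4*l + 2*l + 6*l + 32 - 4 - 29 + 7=-2*l^2 + 4*l + 6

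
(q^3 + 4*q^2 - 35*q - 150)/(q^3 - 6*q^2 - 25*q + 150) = (q + 5)/(q - 5)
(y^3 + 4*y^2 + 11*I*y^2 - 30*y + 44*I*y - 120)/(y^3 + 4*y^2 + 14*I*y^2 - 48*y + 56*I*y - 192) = (y + 5*I)/(y + 8*I)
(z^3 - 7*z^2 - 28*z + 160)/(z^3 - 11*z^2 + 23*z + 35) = (z^3 - 7*z^2 - 28*z + 160)/(z^3 - 11*z^2 + 23*z + 35)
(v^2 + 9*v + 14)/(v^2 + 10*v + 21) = (v + 2)/(v + 3)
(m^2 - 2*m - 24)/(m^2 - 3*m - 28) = (m - 6)/(m - 7)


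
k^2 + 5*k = k*(k + 5)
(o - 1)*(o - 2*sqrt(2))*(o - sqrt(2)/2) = o^3 - 5*sqrt(2)*o^2/2 - o^2 + 2*o + 5*sqrt(2)*o/2 - 2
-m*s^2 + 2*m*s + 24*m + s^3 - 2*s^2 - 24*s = (-m + s)*(s - 6)*(s + 4)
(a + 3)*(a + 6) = a^2 + 9*a + 18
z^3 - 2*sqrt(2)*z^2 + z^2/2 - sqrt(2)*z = z*(z + 1/2)*(z - 2*sqrt(2))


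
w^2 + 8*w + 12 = (w + 2)*(w + 6)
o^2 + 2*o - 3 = (o - 1)*(o + 3)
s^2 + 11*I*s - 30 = (s + 5*I)*(s + 6*I)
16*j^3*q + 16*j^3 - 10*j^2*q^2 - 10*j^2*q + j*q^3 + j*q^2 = (-8*j + q)*(-2*j + q)*(j*q + j)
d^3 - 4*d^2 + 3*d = d*(d - 3)*(d - 1)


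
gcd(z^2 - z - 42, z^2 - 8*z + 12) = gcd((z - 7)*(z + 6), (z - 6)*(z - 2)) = 1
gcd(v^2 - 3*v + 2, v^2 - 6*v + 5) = v - 1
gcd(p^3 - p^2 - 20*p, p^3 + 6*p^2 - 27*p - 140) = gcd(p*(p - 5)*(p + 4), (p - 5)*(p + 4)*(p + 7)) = p^2 - p - 20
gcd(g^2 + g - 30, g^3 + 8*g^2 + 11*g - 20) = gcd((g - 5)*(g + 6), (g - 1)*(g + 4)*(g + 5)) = 1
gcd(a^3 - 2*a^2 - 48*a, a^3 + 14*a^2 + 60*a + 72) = a + 6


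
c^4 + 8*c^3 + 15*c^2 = c^2*(c + 3)*(c + 5)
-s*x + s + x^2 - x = (-s + x)*(x - 1)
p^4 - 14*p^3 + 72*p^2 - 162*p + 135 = (p - 5)*(p - 3)^3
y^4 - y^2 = y^2*(y - 1)*(y + 1)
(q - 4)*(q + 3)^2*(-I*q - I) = -I*q^4 - 3*I*q^3 + 13*I*q^2 + 51*I*q + 36*I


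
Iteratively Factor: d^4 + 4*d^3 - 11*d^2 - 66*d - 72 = (d - 4)*(d^3 + 8*d^2 + 21*d + 18) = (d - 4)*(d + 3)*(d^2 + 5*d + 6) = (d - 4)*(d + 2)*(d + 3)*(d + 3)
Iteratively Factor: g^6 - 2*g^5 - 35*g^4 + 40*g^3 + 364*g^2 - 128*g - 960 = (g + 4)*(g^5 - 6*g^4 - 11*g^3 + 84*g^2 + 28*g - 240) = (g - 2)*(g + 4)*(g^4 - 4*g^3 - 19*g^2 + 46*g + 120) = (g - 2)*(g + 2)*(g + 4)*(g^3 - 6*g^2 - 7*g + 60) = (g - 5)*(g - 2)*(g + 2)*(g + 4)*(g^2 - g - 12) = (g - 5)*(g - 4)*(g - 2)*(g + 2)*(g + 4)*(g + 3)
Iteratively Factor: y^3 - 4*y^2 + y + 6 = (y - 3)*(y^2 - y - 2) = (y - 3)*(y - 2)*(y + 1)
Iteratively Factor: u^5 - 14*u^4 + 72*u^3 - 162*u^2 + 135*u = (u)*(u^4 - 14*u^3 + 72*u^2 - 162*u + 135) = u*(u - 5)*(u^3 - 9*u^2 + 27*u - 27) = u*(u - 5)*(u - 3)*(u^2 - 6*u + 9) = u*(u - 5)*(u - 3)^2*(u - 3)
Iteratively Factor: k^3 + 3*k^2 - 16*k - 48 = (k + 4)*(k^2 - k - 12) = (k + 3)*(k + 4)*(k - 4)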